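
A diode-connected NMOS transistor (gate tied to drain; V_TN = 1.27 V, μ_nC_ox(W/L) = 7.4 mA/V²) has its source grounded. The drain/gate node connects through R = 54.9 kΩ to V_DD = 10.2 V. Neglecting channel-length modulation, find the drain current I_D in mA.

With gate tied to drain, V_GS = V_DS ≥ V_GS − V_TN, so the device is in saturation.
KCL at the drain: ½ k_n (V_GS − V_TN)² = (V_DD − V_GS)/R.
Let x = V_GS − 1.27. Then 203 x² + x − 8.93 = 0, giving x = 0.207 V (positive root), so V_GS = 1.48 V.
I_D = (V_DD − V_GS)/R = (10.2 − 1.48) / 54.9 = 0.159 mA.

I_D = 0.159 mA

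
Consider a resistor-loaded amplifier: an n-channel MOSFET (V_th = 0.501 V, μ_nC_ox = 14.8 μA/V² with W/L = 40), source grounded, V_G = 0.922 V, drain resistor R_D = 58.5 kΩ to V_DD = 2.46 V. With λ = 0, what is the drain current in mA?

I_D = 0.0386 mA

V_GS = V_G = 0.922 V, so V_ov = 0.922 − 0.501 = 0.421 V.
k_n = μ_nC_ox · (W/L) = 0.592 mA/V².
Assume saturation: I_D = ½ k_n V_ov² = 0.5 × 0.592 × 0.421² = 0.0525 mA, giving V_DS = V_DD − I_D R_D = 2.46 − 0.0525 × 58.5 = -0.609 V.
But -0.609 V < V_ov = 0.421 V, so the device is actually in triode.
In triode I_D = k_n[V_ov V_DS − ½ V_DS²] and I_D = (V_DD − V_DS)/R_D. Equating: 17.3 V_DS² − 15.58 V_DS + 2.46 = 0, giving V_DS = 0.204 V (the root below V_ov).
I_D = (2.46 − 0.204) / 58.5 = 0.0386 mA.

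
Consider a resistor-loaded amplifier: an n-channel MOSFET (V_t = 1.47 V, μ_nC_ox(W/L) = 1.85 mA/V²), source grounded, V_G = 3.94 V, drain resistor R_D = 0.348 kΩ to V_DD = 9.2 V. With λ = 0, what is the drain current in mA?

I_D = 5.64 mA

V_GS = V_G = 3.94 V, so V_ov = 3.94 − 1.47 = 2.47 V.
Assume saturation: I_D = ½ k_n V_ov² = 0.5 × 1.85 × 2.47² = 5.64 mA, giving V_DS = V_DD − I_D R_D = 9.2 − 5.64 × 0.348 = 7.24 V.
V_DS = 7.24 V ≥ V_ov = 2.47 V, confirming saturation.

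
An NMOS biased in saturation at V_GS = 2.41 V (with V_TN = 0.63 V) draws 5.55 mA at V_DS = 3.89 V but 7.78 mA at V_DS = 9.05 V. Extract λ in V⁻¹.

With V_GS fixed, I_D ∝ (1 + λ V_DS) in saturation, so I_D2/I_D1 = (1 + λ V_DS2)/(1 + λ V_DS1).
7.78/5.55 = 1.402 = (1 + 9.05 λ)/(1 + 3.89 λ).
Solving: λ (I_D1 V_DS2 − I_D2 V_DS1) = I_D2 − I_D1, so λ = (7.78 − 5.55) / (5.55 × 9.05 − 7.78 × 3.89) = 2.23 / 20 = 0.112 V⁻¹.

λ = 0.112 V⁻¹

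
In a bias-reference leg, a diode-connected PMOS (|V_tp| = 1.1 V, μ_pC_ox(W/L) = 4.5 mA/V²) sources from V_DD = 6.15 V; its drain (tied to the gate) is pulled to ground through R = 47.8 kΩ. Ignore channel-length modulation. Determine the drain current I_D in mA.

I_D = 0.101 mA

With gate tied to drain, V_SG = V_SD ≥ V_SG − |V_tp|, so the device is in saturation.
KCL at the drain: ½ k_p (V_SG − |V_tp|)² = (V_DD − V_SG)/R.
Let x = V_SG − 1.1. Then 108 x² + x − 5.05 = 0, giving x = 0.212 V (positive root), so V_SG = 1.31 V.
I_D = (V_DD − V_SG)/R = (6.15 − 1.31) / 47.8 = 0.101 mA.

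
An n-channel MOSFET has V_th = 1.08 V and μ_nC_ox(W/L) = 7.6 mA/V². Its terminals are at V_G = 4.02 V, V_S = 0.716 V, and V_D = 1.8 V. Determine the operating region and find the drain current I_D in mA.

Triode; I_D = 13.9 mA

V_GS = V_G − V_S = 4.02 − 0.716 = 3.3 V; V_DS = V_D − V_S = 1.8 − 0.716 = 1.08 V.
V_ov = V_GS − V_th = 3.3 − 1.08 = 2.22 V.
Since V_DS = 1.08 V < V_ov = 2.22 V, the device is in the triode region.
I_D = k_n [V_ov · V_DS − ½ V_DS²] = 7.6 × [2.22 × 1.08 − 0.5 × 1.08²] = 13.9 mA.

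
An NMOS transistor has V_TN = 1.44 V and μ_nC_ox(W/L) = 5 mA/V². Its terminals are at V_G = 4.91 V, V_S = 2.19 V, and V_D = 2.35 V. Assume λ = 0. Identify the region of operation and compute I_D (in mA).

V_GS = V_G − V_S = 4.91 − 2.19 = 2.72 V; V_DS = V_D − V_S = 2.35 − 2.19 = 0.16 V.
V_ov = V_GS − V_TN = 2.72 − 1.44 = 1.28 V.
Since V_DS = 0.16 V < V_ov = 1.28 V, the device is in the triode region.
I_D = k_n [V_ov · V_DS − ½ V_DS²] = 5 × [1.28 × 0.16 − 0.5 × 0.16²] = 0.96 mA.

Triode; I_D = 0.960 mA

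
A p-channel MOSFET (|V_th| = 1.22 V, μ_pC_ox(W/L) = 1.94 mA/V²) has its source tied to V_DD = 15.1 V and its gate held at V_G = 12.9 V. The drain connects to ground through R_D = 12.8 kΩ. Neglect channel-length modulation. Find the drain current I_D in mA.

I_D = 0.932 mA

V_SG = V_DD − V_G = 15.1 − 12.9 = 2.2 V, so V_ov = 2.2 − 1.22 = 0.98 V.
Assume saturation: I_D = ½ k_p V_ov² = 0.5 × 1.94 × 0.98² = 0.932 mA, giving V_SD = V_DD − I_D R_D = 15.1 − 0.932 × 12.8 = 3.18 V.
V_SD = 3.18 V ≥ V_ov = 0.98 V, confirming saturation.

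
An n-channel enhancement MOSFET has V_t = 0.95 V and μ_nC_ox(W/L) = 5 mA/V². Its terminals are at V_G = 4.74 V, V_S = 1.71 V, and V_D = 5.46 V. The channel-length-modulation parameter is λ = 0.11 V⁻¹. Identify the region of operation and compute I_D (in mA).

Saturation; I_D = 15.3 mA

V_GS = V_G − V_S = 4.74 − 1.71 = 3.03 V; V_DS = V_D − V_S = 5.46 − 1.71 = 3.75 V.
V_ov = V_GS − V_t = 3.03 − 0.95 = 2.08 V.
Since V_DS = 3.75 V ≥ V_ov = 2.08 V, the device is in saturation.
I_D = ½ k_n V_ov² (1 + λ V_DS) = 0.5 × 5 × 2.08² × (1 + 0.11 × 3.75) = 15.3 mA.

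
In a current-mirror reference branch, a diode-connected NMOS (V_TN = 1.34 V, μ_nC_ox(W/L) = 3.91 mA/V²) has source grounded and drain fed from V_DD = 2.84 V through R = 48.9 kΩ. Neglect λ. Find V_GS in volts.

V_GS = 1.46 V

With gate tied to drain, V_GS = V_DS ≥ V_GS − V_TN, so the device is in saturation.
KCL at the drain: ½ k_n (V_GS − V_TN)² = (V_DD − V_GS)/R.
Let x = V_GS − 1.34. Then 95.6 x² + x − 1.5 = 0, giving x = 0.12 V (positive root), so V_GS = 1.46 V.
I_D = (V_DD − V_GS)/R = (2.84 − 1.46) / 48.9 = 0.0282 mA.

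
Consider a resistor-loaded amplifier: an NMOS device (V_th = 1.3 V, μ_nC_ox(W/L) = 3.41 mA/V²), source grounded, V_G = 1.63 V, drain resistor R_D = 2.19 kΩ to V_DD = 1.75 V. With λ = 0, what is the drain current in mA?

I_D = 0.186 mA

V_GS = V_G = 1.63 V, so V_ov = 1.63 − 1.3 = 0.33 V.
Assume saturation: I_D = ½ k_n V_ov² = 0.5 × 3.41 × 0.33² = 0.186 mA, giving V_DS = V_DD − I_D R_D = 1.75 − 0.186 × 2.19 = 1.34 V.
V_DS = 1.34 V ≥ V_ov = 0.33 V, confirming saturation.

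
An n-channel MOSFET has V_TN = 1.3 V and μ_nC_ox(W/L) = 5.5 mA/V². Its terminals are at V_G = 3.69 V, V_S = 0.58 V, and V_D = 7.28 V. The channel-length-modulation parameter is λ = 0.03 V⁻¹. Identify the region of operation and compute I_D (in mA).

Saturation; I_D = 10.8 mA

V_GS = V_G − V_S = 3.69 − 0.58 = 3.11 V; V_DS = V_D − V_S = 7.28 − 0.58 = 6.7 V.
V_ov = V_GS − V_TN = 3.11 − 1.3 = 1.81 V.
Since V_DS = 6.7 V ≥ V_ov = 1.81 V, the device is in saturation.
I_D = ½ k_n V_ov² (1 + λ V_DS) = 0.5 × 5.5 × 1.81² × (1 + 0.03 × 6.7) = 10.8 mA.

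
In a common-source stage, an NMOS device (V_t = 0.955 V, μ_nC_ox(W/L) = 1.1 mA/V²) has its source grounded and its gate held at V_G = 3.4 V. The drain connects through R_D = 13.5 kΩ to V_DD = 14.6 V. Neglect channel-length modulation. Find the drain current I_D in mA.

I_D = 1.05 mA

V_GS = V_G = 3.4 V, so V_ov = 3.4 − 0.955 = 2.44 V.
Assume saturation: I_D = ½ k_n V_ov² = 0.5 × 1.1 × 2.44² = 3.29 mA, giving V_DS = V_DD − I_D R_D = 14.6 − 3.29 × 13.5 = -29.8 V.
But -29.8 V < V_ov = 2.44 V, so the device is actually in triode.
In triode I_D = k_n[V_ov V_DS − ½ V_DS²] and I_D = (V_DD − V_DS)/R_D. Equating: 7.43 V_DS² − 37.31 V_DS + 14.6 = 0, giving V_DS = 0.428 V (the root below V_ov).
I_D = (14.6 − 0.428) / 13.5 = 1.05 mA.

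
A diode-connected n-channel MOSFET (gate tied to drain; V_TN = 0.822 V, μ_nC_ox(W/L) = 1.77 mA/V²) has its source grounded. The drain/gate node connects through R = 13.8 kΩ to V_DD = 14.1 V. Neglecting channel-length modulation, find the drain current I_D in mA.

I_D = 0.890 mA

With gate tied to drain, V_GS = V_DS ≥ V_GS − V_TN, so the device is in saturation.
KCL at the drain: ½ k_n (V_GS − V_TN)² = (V_DD − V_GS)/R.
Let x = V_GS − 0.822. Then 12.2 x² + x − 13.28 = 0, giving x = 1 V (positive root), so V_GS = 1.82 V.
I_D = (V_DD − V_GS)/R = (14.1 − 1.82) / 13.8 = 0.89 mA.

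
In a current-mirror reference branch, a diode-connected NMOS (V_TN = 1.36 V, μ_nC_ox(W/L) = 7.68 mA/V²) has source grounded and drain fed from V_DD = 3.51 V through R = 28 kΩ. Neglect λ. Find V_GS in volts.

V_GS = 1.50 V

With gate tied to drain, V_GS = V_DS ≥ V_GS − V_TN, so the device is in saturation.
KCL at the drain: ½ k_n (V_GS − V_TN)² = (V_DD − V_GS)/R.
Let x = V_GS − 1.36. Then 108 x² + x − 2.15 = 0, giving x = 0.137 V (positive root), so V_GS = 1.5 V.
I_D = (V_DD − V_GS)/R = (3.51 − 1.5) / 28 = 0.0719 mA.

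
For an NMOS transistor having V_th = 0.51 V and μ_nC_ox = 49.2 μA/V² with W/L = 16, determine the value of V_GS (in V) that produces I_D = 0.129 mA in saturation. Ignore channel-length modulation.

k_n = μ_nC_ox · (W/L) = 0.7872 mA/V².
In saturation I_D = ½ k_n (V_GS − V_th)², so V_GS − V_th = √(2 I_D / k_n) = √(2 × 0.129 / 0.7872) = 0.572 V.
V_GS = 0.51 + 0.572 = 1.08 V.

V_GS = 1.08 V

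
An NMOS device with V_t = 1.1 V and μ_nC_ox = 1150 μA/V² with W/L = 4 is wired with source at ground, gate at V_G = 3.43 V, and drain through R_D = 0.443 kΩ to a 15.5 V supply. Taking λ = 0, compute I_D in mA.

V_GS = V_G = 3.43 V, so V_ov = 3.43 − 1.1 = 2.33 V.
k_n = μ_nC_ox · (W/L) = 4.6 mA/V².
Assume saturation: I_D = ½ k_n V_ov² = 0.5 × 4.6 × 2.33² = 12.5 mA, giving V_DS = V_DD − I_D R_D = 15.5 − 12.5 × 0.443 = 9.97 V.
V_DS = 9.97 V ≥ V_ov = 2.33 V, confirming saturation.

I_D = 12.5 mA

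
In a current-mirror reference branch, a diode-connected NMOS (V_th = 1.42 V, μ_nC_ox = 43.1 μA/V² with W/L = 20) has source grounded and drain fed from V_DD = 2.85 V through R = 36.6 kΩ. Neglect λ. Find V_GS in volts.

V_GS = 1.69 V

With gate tied to drain, V_GS = V_DS ≥ V_GS − V_th, so the device is in saturation.
k_n = μ_nC_ox · (W/L) = 0.862 mA/V².
KCL at the drain: ½ k_n (V_GS − V_th)² = (V_DD − V_GS)/R.
Let x = V_GS − 1.42. Then 15.8 x² + x − 1.43 = 0, giving x = 0.271 V (positive root), so V_GS = 1.69 V.
I_D = (V_DD − V_GS)/R = (2.85 − 1.69) / 36.6 = 0.0317 mA.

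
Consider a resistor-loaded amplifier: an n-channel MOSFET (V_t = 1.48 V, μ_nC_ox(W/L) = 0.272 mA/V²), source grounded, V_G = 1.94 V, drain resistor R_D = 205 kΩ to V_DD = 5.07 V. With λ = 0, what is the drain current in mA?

V_GS = V_G = 1.94 V, so V_ov = 1.94 − 1.48 = 0.46 V.
Assume saturation: I_D = ½ k_n V_ov² = 0.5 × 0.272 × 0.46² = 0.0288 mA, giving V_DS = V_DD − I_D R_D = 5.07 − 0.0288 × 205 = -0.829 V.
But -0.829 V < V_ov = 0.46 V, so the device is actually in triode.
In triode I_D = k_n[V_ov V_DS − ½ V_DS²] and I_D = (V_DD − V_DS)/R_D. Equating: 27.9 V_DS² − 26.65 V_DS + 5.07 = 0, giving V_DS = 0.262 V (the root below V_ov).
I_D = (5.07 − 0.262) / 205 = 0.0235 mA.

I_D = 0.0235 mA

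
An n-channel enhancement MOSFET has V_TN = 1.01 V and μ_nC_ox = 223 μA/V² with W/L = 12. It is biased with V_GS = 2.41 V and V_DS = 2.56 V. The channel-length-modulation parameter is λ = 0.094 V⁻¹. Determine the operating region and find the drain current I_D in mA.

Saturation; I_D = 3.25 mA

k_n = μ_nC_ox · (W/L) = 2.676 mA/V².
V_ov = V_GS − V_TN = 2.41 − 1.01 = 1.4 V.
Since V_DS = 2.56 V ≥ V_ov = 1.4 V, the device is in saturation.
I_D = ½ k_n V_ov² (1 + λ V_DS) = 0.5 × 2.676 × 1.4² × (1 + 0.094 × 2.56) = 3.25 mA.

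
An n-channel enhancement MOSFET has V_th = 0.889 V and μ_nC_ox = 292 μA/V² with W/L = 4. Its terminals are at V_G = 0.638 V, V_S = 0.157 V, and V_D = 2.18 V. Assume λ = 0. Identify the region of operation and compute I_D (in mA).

V_GS = V_G − V_S = 0.638 − 0.157 = 0.481 V; V_DS = V_D − V_S = 2.18 − 0.157 = 2.02 V.
V_GS = 0.481 V < V_th = 0.889 V, so the transistor is in cutoff.

Cutoff; I_D = 0 mA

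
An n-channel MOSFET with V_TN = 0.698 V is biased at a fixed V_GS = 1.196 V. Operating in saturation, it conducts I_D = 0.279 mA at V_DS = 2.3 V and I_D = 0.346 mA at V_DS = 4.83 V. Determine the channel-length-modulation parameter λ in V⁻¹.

λ = 0.121 V⁻¹

With V_GS fixed, I_D ∝ (1 + λ V_DS) in saturation, so I_D2/I_D1 = (1 + λ V_DS2)/(1 + λ V_DS1).
0.346/0.279 = 1.24 = (1 + 4.83 λ)/(1 + 2.3 λ).
Solving: λ (I_D1 V_DS2 − I_D2 V_DS1) = I_D2 − I_D1, so λ = (0.346 − 0.279) / (0.279 × 4.83 − 0.346 × 2.3) = 0.067 / 0.552 = 0.121 V⁻¹.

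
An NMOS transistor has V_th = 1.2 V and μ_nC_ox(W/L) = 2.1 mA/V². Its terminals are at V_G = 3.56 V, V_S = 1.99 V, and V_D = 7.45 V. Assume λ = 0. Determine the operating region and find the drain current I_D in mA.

Saturation; I_D = 0.144 mA

V_GS = V_G − V_S = 3.56 − 1.99 = 1.57 V; V_DS = V_D − V_S = 7.45 − 1.99 = 5.46 V.
V_ov = V_GS − V_th = 1.57 − 1.2 = 0.37 V.
Since V_DS = 5.46 V ≥ V_ov = 0.37 V, the device is in saturation.
I_D = ½ k_n V_ov² = 0.5 × 2.1 × 0.37² = 0.144 mA.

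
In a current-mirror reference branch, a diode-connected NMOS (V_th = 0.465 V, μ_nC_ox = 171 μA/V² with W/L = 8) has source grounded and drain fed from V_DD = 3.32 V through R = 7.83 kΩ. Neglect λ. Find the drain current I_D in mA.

With gate tied to drain, V_GS = V_DS ≥ V_GS − V_th, so the device is in saturation.
k_n = μ_nC_ox · (W/L) = 1.368 mA/V².
KCL at the drain: ½ k_n (V_GS − V_th)² = (V_DD − V_GS)/R.
Let x = V_GS − 0.465. Then 5.36 x² + x − 2.855 = 0, giving x = 0.643 V (positive root), so V_GS = 1.11 V.
I_D = (V_DD − V_GS)/R = (3.32 − 1.11) / 7.83 = 0.283 mA.

I_D = 0.283 mA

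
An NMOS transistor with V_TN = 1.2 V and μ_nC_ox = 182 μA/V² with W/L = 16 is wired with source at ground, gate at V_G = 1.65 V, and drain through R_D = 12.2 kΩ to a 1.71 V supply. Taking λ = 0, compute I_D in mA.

V_GS = V_G = 1.65 V, so V_ov = 1.65 − 1.2 = 0.45 V.
k_n = μ_nC_ox · (W/L) = 2.912 mA/V².
Assume saturation: I_D = ½ k_n V_ov² = 0.5 × 2.912 × 0.45² = 0.295 mA, giving V_DS = V_DD − I_D R_D = 1.71 − 0.295 × 12.2 = -1.89 V.
But -1.89 V < V_ov = 0.45 V, so the device is actually in triode.
In triode I_D = k_n[V_ov V_DS − ½ V_DS²] and I_D = (V_DD − V_DS)/R_D. Equating: 17.8 V_DS² − 16.99 V_DS + 1.71 = 0, giving V_DS = 0.114 V (the root below V_ov).
I_D = (1.71 − 0.114) / 12.2 = 0.131 mA.

I_D = 0.131 mA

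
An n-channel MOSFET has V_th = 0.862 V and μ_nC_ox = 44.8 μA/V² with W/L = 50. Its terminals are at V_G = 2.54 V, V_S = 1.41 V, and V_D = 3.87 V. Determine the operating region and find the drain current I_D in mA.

Saturation; I_D = 0.0804 mA

V_GS = V_G − V_S = 2.54 − 1.41 = 1.13 V; V_DS = V_D − V_S = 3.87 − 1.41 = 2.46 V.
k_n = μ_nC_ox · (W/L) = 2.24 mA/V².
V_ov = V_GS − V_th = 1.13 − 0.862 = 0.268 V.
Since V_DS = 2.46 V ≥ V_ov = 0.268 V, the device is in saturation.
I_D = ½ k_n V_ov² = 0.5 × 2.24 × 0.268² = 0.0804 mA.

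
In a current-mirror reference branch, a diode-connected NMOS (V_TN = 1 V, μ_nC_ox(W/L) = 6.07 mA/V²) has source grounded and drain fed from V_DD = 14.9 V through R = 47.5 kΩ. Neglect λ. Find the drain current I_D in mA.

I_D = 0.286 mA

With gate tied to drain, V_GS = V_DS ≥ V_GS − V_TN, so the device is in saturation.
KCL at the drain: ½ k_n (V_GS − V_TN)² = (V_DD − V_GS)/R.
Let x = V_GS − 1. Then 144 x² + x − 13.9 = 0, giving x = 0.307 V (positive root), so V_GS = 1.31 V.
I_D = (V_DD − V_GS)/R = (14.9 − 1.31) / 47.5 = 0.286 mA.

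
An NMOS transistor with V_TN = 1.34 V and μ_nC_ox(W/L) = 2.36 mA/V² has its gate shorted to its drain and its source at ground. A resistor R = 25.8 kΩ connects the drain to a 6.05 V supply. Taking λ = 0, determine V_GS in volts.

With gate tied to drain, V_GS = V_DS ≥ V_GS − V_TN, so the device is in saturation.
KCL at the drain: ½ k_n (V_GS − V_TN)² = (V_DD − V_GS)/R.
Let x = V_GS − 1.34. Then 30.4 x² + x − 4.71 = 0, giving x = 0.377 V (positive root), so V_GS = 1.72 V.
I_D = (V_DD − V_GS)/R = (6.05 − 1.72) / 25.8 = 0.168 mA.

V_GS = 1.72 V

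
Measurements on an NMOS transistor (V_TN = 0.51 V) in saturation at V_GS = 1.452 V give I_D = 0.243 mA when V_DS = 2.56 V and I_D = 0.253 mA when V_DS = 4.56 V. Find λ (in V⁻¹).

With V_GS fixed, I_D ∝ (1 + λ V_DS) in saturation, so I_D2/I_D1 = (1 + λ V_DS2)/(1 + λ V_DS1).
0.253/0.243 = 1.041 = (1 + 4.56 λ)/(1 + 2.56 λ).
Solving: λ (I_D1 V_DS2 − I_D2 V_DS1) = I_D2 − I_D1, so λ = (0.253 − 0.243) / (0.243 × 4.56 − 0.253 × 2.56) = 0.01 / 0.46 = 0.0217 V⁻¹.

λ = 0.0217 V⁻¹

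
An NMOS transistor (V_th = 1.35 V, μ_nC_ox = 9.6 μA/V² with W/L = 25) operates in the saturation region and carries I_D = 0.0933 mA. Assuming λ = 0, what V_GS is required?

V_GS = 2.23 V

k_n = μ_nC_ox · (W/L) = 0.24 mA/V².
In saturation I_D = ½ k_n (V_GS − V_th)², so V_GS − V_th = √(2 I_D / k_n) = √(2 × 0.0933 / 0.24) = 0.882 V.
V_GS = 1.35 + 0.882 = 2.23 V.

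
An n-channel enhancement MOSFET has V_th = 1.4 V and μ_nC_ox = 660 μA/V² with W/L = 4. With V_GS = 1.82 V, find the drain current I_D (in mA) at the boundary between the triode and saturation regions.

I_D = 0.233 mA

At the boundary V_DS = V_ov = V_GS − V_th = 1.82 − 1.4 = 0.42 V.
k_n = μ_nC_ox · (W/L) = 2.64 mA/V².
I_D = ½ k_n V_ov² = 0.5 × 2.64 × 0.42² = 0.233 mA.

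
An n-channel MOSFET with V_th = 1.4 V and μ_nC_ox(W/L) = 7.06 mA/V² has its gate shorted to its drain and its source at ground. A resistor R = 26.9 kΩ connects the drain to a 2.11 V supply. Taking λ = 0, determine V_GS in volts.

With gate tied to drain, V_GS = V_DS ≥ V_GS − V_th, so the device is in saturation.
KCL at the drain: ½ k_n (V_GS − V_th)² = (V_DD − V_GS)/R.
Let x = V_GS − 1.4. Then 95 x² + x − 0.71 = 0, giving x = 0.0814 V (positive root), so V_GS = 1.48 V.
I_D = (V_DD − V_GS)/R = (2.11 − 1.48) / 26.9 = 0.0234 mA.

V_GS = 1.48 V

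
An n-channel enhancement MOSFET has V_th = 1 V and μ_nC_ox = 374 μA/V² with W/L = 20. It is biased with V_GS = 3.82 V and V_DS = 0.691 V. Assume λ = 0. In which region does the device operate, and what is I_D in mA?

k_n = μ_nC_ox · (W/L) = 7.48 mA/V².
V_ov = V_GS − V_th = 3.82 − 1 = 2.82 V.
Since V_DS = 0.691 V < V_ov = 2.82 V, the device is in the triode region.
I_D = k_n [V_ov · V_DS − ½ V_DS²] = 7.48 × [2.82 × 0.691 − 0.5 × 0.691²] = 12.8 mA.

Triode; I_D = 12.8 mA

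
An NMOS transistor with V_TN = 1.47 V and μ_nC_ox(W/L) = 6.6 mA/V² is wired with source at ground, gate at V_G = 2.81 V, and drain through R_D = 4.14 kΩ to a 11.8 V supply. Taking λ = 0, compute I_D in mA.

V_GS = V_G = 2.81 V, so V_ov = 2.81 − 1.47 = 1.34 V.
Assume saturation: I_D = ½ k_n V_ov² = 0.5 × 6.6 × 1.34² = 5.93 mA, giving V_DS = V_DD − I_D R_D = 11.8 − 5.93 × 4.14 = -12.7 V.
But -12.7 V < V_ov = 1.34 V, so the device is actually in triode.
In triode I_D = k_n[V_ov V_DS − ½ V_DS²] and I_D = (V_DD − V_DS)/R_D. Equating: 13.7 V_DS² − 37.61 V_DS + 11.8 = 0, giving V_DS = 0.361 V (the root below V_ov).
I_D = (11.8 − 0.361) / 4.14 = 2.76 mA.

I_D = 2.76 mA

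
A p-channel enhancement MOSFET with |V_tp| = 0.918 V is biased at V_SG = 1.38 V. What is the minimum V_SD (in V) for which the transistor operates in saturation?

V_SD,sat = 0.462 V

The boundary between triode and saturation is V_SD = V_SG − |V_tp| = V_ov.
V_ov = 1.38 − 0.918 = 0.462 V.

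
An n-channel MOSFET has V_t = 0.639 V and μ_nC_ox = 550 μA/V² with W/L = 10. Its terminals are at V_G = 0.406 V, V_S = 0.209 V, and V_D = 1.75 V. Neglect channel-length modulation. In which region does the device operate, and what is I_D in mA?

V_GS = V_G − V_S = 0.406 − 0.209 = 0.197 V; V_DS = V_D − V_S = 1.75 − 0.209 = 1.54 V.
V_GS = 0.197 V < V_t = 0.639 V, so the transistor is in cutoff.

Cutoff; I_D = 0 mA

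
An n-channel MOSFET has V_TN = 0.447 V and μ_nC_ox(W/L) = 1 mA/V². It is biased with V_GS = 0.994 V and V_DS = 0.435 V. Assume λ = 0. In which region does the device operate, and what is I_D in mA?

V_ov = V_GS − V_TN = 0.994 − 0.447 = 0.547 V.
Since V_DS = 0.435 V < V_ov = 0.547 V, the device is in the triode region.
I_D = k_n [V_ov · V_DS − ½ V_DS²] = 1 × [0.547 × 0.435 − 0.5 × 0.435²] = 0.143 mA.

Triode; I_D = 0.143 mA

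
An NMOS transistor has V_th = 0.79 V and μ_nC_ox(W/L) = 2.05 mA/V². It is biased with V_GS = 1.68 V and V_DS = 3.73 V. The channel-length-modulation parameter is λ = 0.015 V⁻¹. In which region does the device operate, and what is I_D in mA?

Saturation; I_D = 0.857 mA

V_ov = V_GS − V_th = 1.68 − 0.79 = 0.89 V.
Since V_DS = 3.73 V ≥ V_ov = 0.89 V, the device is in saturation.
I_D = ½ k_n V_ov² (1 + λ V_DS) = 0.5 × 2.05 × 0.89² × (1 + 0.015 × 3.73) = 0.857 mA.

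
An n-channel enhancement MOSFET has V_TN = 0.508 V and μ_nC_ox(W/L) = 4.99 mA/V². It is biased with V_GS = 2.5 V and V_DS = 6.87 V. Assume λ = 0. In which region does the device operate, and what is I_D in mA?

Saturation; I_D = 9.90 mA

V_ov = V_GS − V_TN = 2.5 − 0.508 = 1.99 V.
Since V_DS = 6.87 V ≥ V_ov = 1.99 V, the device is in saturation.
I_D = ½ k_n V_ov² = 0.5 × 4.99 × 1.99² = 9.9 mA.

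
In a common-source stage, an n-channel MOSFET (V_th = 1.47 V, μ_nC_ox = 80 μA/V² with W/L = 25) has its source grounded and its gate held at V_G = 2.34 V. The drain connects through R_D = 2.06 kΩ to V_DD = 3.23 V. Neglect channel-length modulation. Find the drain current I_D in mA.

I_D = 0.757 mA

V_GS = V_G = 2.34 V, so V_ov = 2.34 − 1.47 = 0.87 V.
k_n = μ_nC_ox · (W/L) = 2 mA/V².
Assume saturation: I_D = ½ k_n V_ov² = 0.5 × 2 × 0.87² = 0.757 mA, giving V_DS = V_DD − I_D R_D = 3.23 − 0.757 × 2.06 = 1.67 V.
V_DS = 1.67 V ≥ V_ov = 0.87 V, confirming saturation.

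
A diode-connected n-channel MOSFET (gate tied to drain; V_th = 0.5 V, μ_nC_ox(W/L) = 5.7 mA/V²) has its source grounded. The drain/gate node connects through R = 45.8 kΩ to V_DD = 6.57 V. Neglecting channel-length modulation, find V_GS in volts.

With gate tied to drain, V_GS = V_DS ≥ V_GS − V_th, so the device is in saturation.
KCL at the drain: ½ k_n (V_GS − V_th)² = (V_DD − V_GS)/R.
Let x = V_GS − 0.5. Then 131 x² + x − 6.07 = 0, giving x = 0.212 V (positive root), so V_GS = 0.712 V.
I_D = (V_DD − V_GS)/R = (6.57 − 0.712) / 45.8 = 0.128 mA.

V_GS = 0.712 V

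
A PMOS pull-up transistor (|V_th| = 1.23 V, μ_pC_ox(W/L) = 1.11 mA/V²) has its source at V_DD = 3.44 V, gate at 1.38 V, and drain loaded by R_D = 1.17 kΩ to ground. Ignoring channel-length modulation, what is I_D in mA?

V_SG = V_DD − V_G = 3.44 − 1.38 = 2.06 V, so V_ov = 2.06 − 1.23 = 0.83 V.
Assume saturation: I_D = ½ k_p V_ov² = 0.5 × 1.11 × 0.83² = 0.382 mA, giving V_SD = V_DD − I_D R_D = 3.44 − 0.382 × 1.17 = 2.99 V.
V_SD = 2.99 V ≥ V_ov = 0.83 V, confirming saturation.

I_D = 0.382 mA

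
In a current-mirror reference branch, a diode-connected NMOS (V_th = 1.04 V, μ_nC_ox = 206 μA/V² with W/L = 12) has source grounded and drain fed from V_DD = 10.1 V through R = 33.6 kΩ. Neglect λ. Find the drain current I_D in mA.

I_D = 0.256 mA

With gate tied to drain, V_GS = V_DS ≥ V_GS − V_th, so the device is in saturation.
k_n = μ_nC_ox · (W/L) = 2.472 mA/V².
KCL at the drain: ½ k_n (V_GS − V_th)² = (V_DD − V_GS)/R.
Let x = V_GS − 1.04. Then 41.5 x² + x − 9.06 = 0, giving x = 0.455 V (positive root), so V_GS = 1.5 V.
I_D = (V_DD − V_GS)/R = (10.1 − 1.5) / 33.6 = 0.256 mA.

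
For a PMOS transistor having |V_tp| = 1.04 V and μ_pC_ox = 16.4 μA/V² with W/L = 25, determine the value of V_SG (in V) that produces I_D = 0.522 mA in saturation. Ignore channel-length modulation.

V_SG = 2.64 V

k_p = μ_pC_ox · (W/L) = 0.41 mA/V².
In saturation I_D = ½ k_p (V_SG − |V_tp|)², so V_SG − |V_tp| = √(2 I_D / k_p) = √(2 × 0.522 / 0.41) = 1.6 V.
V_SG = 1.04 + 1.6 = 2.64 V.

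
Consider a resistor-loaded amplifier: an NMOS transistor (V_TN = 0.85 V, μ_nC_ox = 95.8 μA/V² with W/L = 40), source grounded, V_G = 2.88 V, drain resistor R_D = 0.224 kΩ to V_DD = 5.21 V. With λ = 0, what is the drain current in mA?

V_GS = V_G = 2.88 V, so V_ov = 2.88 − 0.85 = 2.03 V.
k_n = μ_nC_ox · (W/L) = 3.832 mA/V².
Assume saturation: I_D = ½ k_n V_ov² = 0.5 × 3.832 × 2.03² = 7.9 mA, giving V_DS = V_DD − I_D R_D = 5.21 − 7.9 × 0.224 = 3.44 V.
V_DS = 3.44 V ≥ V_ov = 2.03 V, confirming saturation.

I_D = 7.90 mA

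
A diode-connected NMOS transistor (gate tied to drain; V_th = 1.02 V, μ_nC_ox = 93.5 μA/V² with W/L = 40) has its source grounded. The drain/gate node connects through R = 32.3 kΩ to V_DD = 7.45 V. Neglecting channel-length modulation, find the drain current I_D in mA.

I_D = 0.189 mA

With gate tied to drain, V_GS = V_DS ≥ V_GS − V_th, so the device is in saturation.
k_n = μ_nC_ox · (W/L) = 3.74 mA/V².
KCL at the drain: ½ k_n (V_GS − V_th)² = (V_DD − V_GS)/R.
Let x = V_GS − 1.02. Then 60.4 x² + x − 6.43 = 0, giving x = 0.318 V (positive root), so V_GS = 1.34 V.
I_D = (V_DD − V_GS)/R = (7.45 − 1.34) / 32.3 = 0.189 mA.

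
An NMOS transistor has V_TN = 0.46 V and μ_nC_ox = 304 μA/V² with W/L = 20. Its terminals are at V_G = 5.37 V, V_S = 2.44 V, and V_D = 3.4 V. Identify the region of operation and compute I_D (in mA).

Triode; I_D = 11.6 mA

V_GS = V_G − V_S = 5.37 − 2.44 = 2.93 V; V_DS = V_D − V_S = 3.4 − 2.44 = 0.96 V.
k_n = μ_nC_ox · (W/L) = 6.08 mA/V².
V_ov = V_GS − V_TN = 2.93 − 0.46 = 2.47 V.
Since V_DS = 0.96 V < V_ov = 2.47 V, the device is in the triode region.
I_D = k_n [V_ov · V_DS − ½ V_DS²] = 6.08 × [2.47 × 0.96 − 0.5 × 0.96²] = 11.6 mA.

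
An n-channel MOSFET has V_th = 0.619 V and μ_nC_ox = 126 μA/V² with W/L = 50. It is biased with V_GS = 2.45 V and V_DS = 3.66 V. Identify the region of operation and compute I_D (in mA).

k_n = μ_nC_ox · (W/L) = 6.3 mA/V².
V_ov = V_GS − V_th = 2.45 − 0.619 = 1.83 V.
Since V_DS = 3.66 V ≥ V_ov = 1.83 V, the device is in saturation.
I_D = ½ k_n V_ov² = 0.5 × 6.3 × 1.83² = 10.6 mA.

Saturation; I_D = 10.6 mA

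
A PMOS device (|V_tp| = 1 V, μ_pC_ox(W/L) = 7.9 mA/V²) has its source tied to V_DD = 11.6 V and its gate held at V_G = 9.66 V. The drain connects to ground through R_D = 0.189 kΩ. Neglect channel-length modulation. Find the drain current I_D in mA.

V_SG = V_DD − V_G = 11.6 − 9.66 = 1.94 V, so V_ov = 1.94 − 1 = 0.94 V.
Assume saturation: I_D = ½ k_p V_ov² = 0.5 × 7.9 × 0.94² = 3.49 mA, giving V_SD = V_DD − I_D R_D = 11.6 − 3.49 × 0.189 = 10.9 V.
V_SD = 10.9 V ≥ V_ov = 0.94 V, confirming saturation.

I_D = 3.49 mA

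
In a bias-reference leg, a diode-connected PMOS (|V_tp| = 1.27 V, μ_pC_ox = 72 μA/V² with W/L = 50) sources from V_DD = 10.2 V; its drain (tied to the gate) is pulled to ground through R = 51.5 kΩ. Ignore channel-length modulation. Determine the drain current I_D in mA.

With gate tied to drain, V_SG = V_SD ≥ V_SG − |V_tp|, so the device is in saturation.
k_p = μ_pC_ox · (W/L) = 3.6 mA/V².
KCL at the drain: ½ k_p (V_SG − |V_tp|)² = (V_DD − V_SG)/R.
Let x = V_SG − 1.27. Then 92.7 x² + x − 8.93 = 0, giving x = 0.305 V (positive root), so V_SG = 1.58 V.
I_D = (V_DD − V_SG)/R = (10.2 − 1.58) / 51.5 = 0.167 mA.

I_D = 0.167 mA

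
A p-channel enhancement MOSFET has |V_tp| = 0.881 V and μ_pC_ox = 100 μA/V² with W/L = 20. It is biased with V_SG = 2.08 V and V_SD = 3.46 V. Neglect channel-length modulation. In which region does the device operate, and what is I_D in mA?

Saturation; I_D = 1.44 mA

k_p = μ_pC_ox · (W/L) = 2 mA/V².
V_ov = V_SG − |V_tp| = 2.08 − 0.881 = 1.2 V.
Since V_SD = 3.46 V ≥ V_ov = 1.2 V, the device is in saturation.
I_D = ½ k_p V_ov² = 0.5 × 2 × 1.2² = 1.44 mA.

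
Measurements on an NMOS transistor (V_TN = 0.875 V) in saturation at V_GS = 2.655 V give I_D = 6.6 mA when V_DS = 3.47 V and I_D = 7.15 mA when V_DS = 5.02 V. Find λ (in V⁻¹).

λ = 0.0661 V⁻¹

With V_GS fixed, I_D ∝ (1 + λ V_DS) in saturation, so I_D2/I_D1 = (1 + λ V_DS2)/(1 + λ V_DS1).
7.15/6.6 = 1.083 = (1 + 5.02 λ)/(1 + 3.47 λ).
Solving: λ (I_D1 V_DS2 − I_D2 V_DS1) = I_D2 − I_D1, so λ = (7.15 − 6.6) / (6.6 × 5.02 − 7.15 × 3.47) = 0.55 / 8.32 = 0.0661 V⁻¹.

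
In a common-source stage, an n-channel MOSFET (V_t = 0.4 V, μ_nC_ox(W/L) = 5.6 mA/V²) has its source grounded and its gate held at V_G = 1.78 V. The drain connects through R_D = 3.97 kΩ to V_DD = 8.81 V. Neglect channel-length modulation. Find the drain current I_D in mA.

I_D = 2.14 mA

V_GS = V_G = 1.78 V, so V_ov = 1.78 − 0.4 = 1.38 V.
Assume saturation: I_D = ½ k_n V_ov² = 0.5 × 5.6 × 1.38² = 5.33 mA, giving V_DS = V_DD − I_D R_D = 8.81 − 5.33 × 3.97 = -12.4 V.
But -12.4 V < V_ov = 1.38 V, so the device is actually in triode.
In triode I_D = k_n[V_ov V_DS − ½ V_DS²] and I_D = (V_DD − V_DS)/R_D. Equating: 11.1 V_DS² − 31.68 V_DS + 8.81 = 0, giving V_DS = 0.312 V (the root below V_ov).
I_D = (8.81 − 0.312) / 3.97 = 2.14 mA.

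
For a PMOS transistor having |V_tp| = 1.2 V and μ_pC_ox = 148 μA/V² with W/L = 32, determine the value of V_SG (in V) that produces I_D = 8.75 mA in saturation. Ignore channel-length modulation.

k_p = μ_pC_ox · (W/L) = 4.736 mA/V².
In saturation I_D = ½ k_p (V_SG − |V_tp|)², so V_SG − |V_tp| = √(2 I_D / k_p) = √(2 × 8.75 / 4.736) = 1.92 V.
V_SG = 1.2 + 1.92 = 3.12 V.

V_SG = 3.12 V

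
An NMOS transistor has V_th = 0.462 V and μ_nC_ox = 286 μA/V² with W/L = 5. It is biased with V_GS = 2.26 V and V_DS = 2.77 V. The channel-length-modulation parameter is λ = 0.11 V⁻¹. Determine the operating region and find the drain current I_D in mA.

Saturation; I_D = 3.02 mA

k_n = μ_nC_ox · (W/L) = 1.43 mA/V².
V_ov = V_GS − V_th = 2.26 − 0.462 = 1.8 V.
Since V_DS = 2.77 V ≥ V_ov = 1.8 V, the device is in saturation.
I_D = ½ k_n V_ov² (1 + λ V_DS) = 0.5 × 1.43 × 1.8² × (1 + 0.11 × 2.77) = 3.02 mA.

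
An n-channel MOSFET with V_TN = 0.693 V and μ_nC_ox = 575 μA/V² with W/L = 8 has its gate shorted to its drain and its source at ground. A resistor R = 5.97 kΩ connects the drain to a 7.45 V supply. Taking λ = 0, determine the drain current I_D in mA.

I_D = 1.02 mA

With gate tied to drain, V_GS = V_DS ≥ V_GS − V_TN, so the device is in saturation.
k_n = μ_nC_ox · (W/L) = 4.6 mA/V².
KCL at the drain: ½ k_n (V_GS − V_TN)² = (V_DD − V_GS)/R.
Let x = V_GS − 0.693. Then 13.7 x² + x − 6.757 = 0, giving x = 0.666 V (positive root), so V_GS = 1.36 V.
I_D = (V_DD − V_GS)/R = (7.45 − 1.36) / 5.97 = 1.02 mA.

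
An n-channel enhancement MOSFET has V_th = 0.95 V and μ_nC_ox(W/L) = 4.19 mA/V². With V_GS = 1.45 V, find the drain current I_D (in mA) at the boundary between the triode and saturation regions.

I_D = 0.524 mA

At the boundary V_DS = V_ov = V_GS − V_th = 1.45 − 0.95 = 0.5 V.
I_D = ½ k_n V_ov² = 0.5 × 4.19 × 0.5² = 0.524 mA.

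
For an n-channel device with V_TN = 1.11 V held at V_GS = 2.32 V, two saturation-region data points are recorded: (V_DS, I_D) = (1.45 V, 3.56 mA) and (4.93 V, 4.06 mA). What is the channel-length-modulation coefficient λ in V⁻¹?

With V_GS fixed, I_D ∝ (1 + λ V_DS) in saturation, so I_D2/I_D1 = (1 + λ V_DS2)/(1 + λ V_DS1).
4.06/3.56 = 1.14 = (1 + 4.93 λ)/(1 + 1.45 λ).
Solving: λ (I_D1 V_DS2 − I_D2 V_DS1) = I_D2 − I_D1, so λ = (4.06 − 3.56) / (3.56 × 4.93 − 4.06 × 1.45) = 0.5 / 11.7 = 0.0429 V⁻¹.

λ = 0.0429 V⁻¹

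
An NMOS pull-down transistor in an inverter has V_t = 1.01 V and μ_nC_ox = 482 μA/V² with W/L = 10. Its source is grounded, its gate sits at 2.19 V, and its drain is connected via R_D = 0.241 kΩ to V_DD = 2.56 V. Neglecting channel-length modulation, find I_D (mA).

I_D = 3.36 mA

V_GS = V_G = 2.19 V, so V_ov = 2.19 − 1.01 = 1.18 V.
k_n = μ_nC_ox · (W/L) = 4.82 mA/V².
Assume saturation: I_D = ½ k_n V_ov² = 0.5 × 4.82 × 1.18² = 3.36 mA, giving V_DS = V_DD − I_D R_D = 2.56 − 3.36 × 0.241 = 1.75 V.
V_DS = 1.75 V ≥ V_ov = 1.18 V, confirming saturation.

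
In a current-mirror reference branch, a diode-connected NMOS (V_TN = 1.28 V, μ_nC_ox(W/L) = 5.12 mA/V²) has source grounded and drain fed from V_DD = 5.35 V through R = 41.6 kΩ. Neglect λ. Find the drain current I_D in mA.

I_D = 0.0932 mA

With gate tied to drain, V_GS = V_DS ≥ V_GS − V_TN, so the device is in saturation.
KCL at the drain: ½ k_n (V_GS − V_TN)² = (V_DD − V_GS)/R.
Let x = V_GS − 1.28. Then 106 x² + x − 4.07 = 0, giving x = 0.191 V (positive root), so V_GS = 1.47 V.
I_D = (V_DD − V_GS)/R = (5.35 − 1.47) / 41.6 = 0.0932 mA.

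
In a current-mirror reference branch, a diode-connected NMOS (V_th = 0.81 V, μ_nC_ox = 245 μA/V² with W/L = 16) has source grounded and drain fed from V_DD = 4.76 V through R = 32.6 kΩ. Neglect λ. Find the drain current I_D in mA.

With gate tied to drain, V_GS = V_DS ≥ V_GS − V_th, so the device is in saturation.
k_n = μ_nC_ox · (W/L) = 3.92 mA/V².
KCL at the drain: ½ k_n (V_GS − V_th)² = (V_DD − V_GS)/R.
Let x = V_GS − 0.81. Then 63.9 x² + x − 3.95 = 0, giving x = 0.241 V (positive root), so V_GS = 1.05 V.
I_D = (V_DD − V_GS)/R = (4.76 − 1.05) / 32.6 = 0.114 mA.

I_D = 0.114 mA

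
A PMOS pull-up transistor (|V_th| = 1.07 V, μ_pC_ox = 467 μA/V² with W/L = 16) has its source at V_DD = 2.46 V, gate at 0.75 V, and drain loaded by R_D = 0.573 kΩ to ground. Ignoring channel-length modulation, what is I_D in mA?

V_SG = V_DD − V_G = 2.46 − 0.75 = 1.71 V, so V_ov = 1.71 − 1.07 = 0.64 V.
k_p = μ_pC_ox · (W/L) = 7.472 mA/V².
Assume saturation: I_D = ½ k_p V_ov² = 0.5 × 7.472 × 0.64² = 1.53 mA, giving V_SD = V_DD − I_D R_D = 2.46 − 1.53 × 0.573 = 1.58 V.
V_SD = 1.58 V ≥ V_ov = 0.64 V, confirming saturation.

I_D = 1.53 mA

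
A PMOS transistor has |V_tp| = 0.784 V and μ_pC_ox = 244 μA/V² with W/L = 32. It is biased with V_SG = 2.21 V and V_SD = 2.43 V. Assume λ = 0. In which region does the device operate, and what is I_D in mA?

Saturation; I_D = 7.94 mA

k_p = μ_pC_ox · (W/L) = 7.808 mA/V².
V_ov = V_SG − |V_tp| = 2.21 − 0.784 = 1.43 V.
Since V_SD = 2.43 V ≥ V_ov = 1.43 V, the device is in saturation.
I_D = ½ k_p V_ov² = 0.5 × 7.808 × 1.43² = 7.94 mA.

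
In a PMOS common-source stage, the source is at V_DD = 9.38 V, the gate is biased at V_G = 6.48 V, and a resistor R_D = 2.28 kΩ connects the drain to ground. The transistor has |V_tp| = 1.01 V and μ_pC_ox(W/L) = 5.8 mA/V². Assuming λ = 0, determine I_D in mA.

V_SG = V_DD − V_G = 9.38 − 6.48 = 2.9 V, so V_ov = 2.9 − 1.01 = 1.89 V.
Assume saturation: I_D = ½ k_p V_ov² = 0.5 × 5.8 × 1.89² = 10.4 mA, giving V_SD = V_DD − I_D R_D = 9.38 − 10.4 × 2.28 = -14.2 V.
But -14.2 V < V_ov = 1.89 V, so the device is actually in triode.
In triode I_D = k_p[V_ov V_SD − ½ V_SD²] and I_D = (V_DD − V_SD)/R_D. Equating: 6.61 V_SD² − 25.99 V_SD + 9.38 = 0, giving V_SD = 0.402 V (the root below V_ov).
I_D = (9.38 − 0.402) / 2.28 = 3.94 mA.

I_D = 3.94 mA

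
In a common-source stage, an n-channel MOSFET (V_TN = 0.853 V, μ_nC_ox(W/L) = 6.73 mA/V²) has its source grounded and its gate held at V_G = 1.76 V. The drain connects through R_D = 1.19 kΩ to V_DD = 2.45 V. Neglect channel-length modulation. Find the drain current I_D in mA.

V_GS = V_G = 1.76 V, so V_ov = 1.76 − 0.853 = 0.907 V.
Assume saturation: I_D = ½ k_n V_ov² = 0.5 × 6.73 × 0.907² = 2.77 mA, giving V_DS = V_DD − I_D R_D = 2.45 − 2.77 × 1.19 = -0.844 V.
But -0.844 V < V_ov = 0.907 V, so the device is actually in triode.
In triode I_D = k_n[V_ov V_DS − ½ V_DS²] and I_D = (V_DD − V_DS)/R_D. Equating: 4 V_DS² − 8.264 V_DS + 2.45 = 0, giving V_DS = 0.359 V (the root below V_ov).
I_D = (2.45 − 0.359) / 1.19 = 1.76 mA.

I_D = 1.76 mA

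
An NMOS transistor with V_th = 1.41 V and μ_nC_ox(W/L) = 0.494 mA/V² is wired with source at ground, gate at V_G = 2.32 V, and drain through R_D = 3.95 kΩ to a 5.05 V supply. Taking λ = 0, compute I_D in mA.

V_GS = V_G = 2.32 V, so V_ov = 2.32 − 1.41 = 0.91 V.
Assume saturation: I_D = ½ k_n V_ov² = 0.5 × 0.494 × 0.91² = 0.205 mA, giving V_DS = V_DD − I_D R_D = 5.05 − 0.205 × 3.95 = 4.24 V.
V_DS = 4.24 V ≥ V_ov = 0.91 V, confirming saturation.

I_D = 0.205 mA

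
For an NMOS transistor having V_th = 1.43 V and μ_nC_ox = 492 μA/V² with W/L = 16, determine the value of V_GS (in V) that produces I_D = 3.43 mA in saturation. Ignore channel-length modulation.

V_GS = 2.36 V

k_n = μ_nC_ox · (W/L) = 7.872 mA/V².
In saturation I_D = ½ k_n (V_GS − V_th)², so V_GS − V_th = √(2 I_D / k_n) = √(2 × 3.43 / 7.872) = 0.934 V.
V_GS = 1.43 + 0.934 = 2.36 V.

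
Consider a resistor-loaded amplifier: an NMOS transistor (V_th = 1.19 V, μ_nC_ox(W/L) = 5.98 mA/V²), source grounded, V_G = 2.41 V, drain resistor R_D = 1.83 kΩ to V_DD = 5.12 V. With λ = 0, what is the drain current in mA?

I_D = 2.57 mA

V_GS = V_G = 2.41 V, so V_ov = 2.41 − 1.19 = 1.22 V.
Assume saturation: I_D = ½ k_n V_ov² = 0.5 × 5.98 × 1.22² = 4.45 mA, giving V_DS = V_DD − I_D R_D = 5.12 − 4.45 × 1.83 = -3.02 V.
But -3.02 V < V_ov = 1.22 V, so the device is actually in triode.
In triode I_D = k_n[V_ov V_DS − ½ V_DS²] and I_D = (V_DD − V_DS)/R_D. Equating: 5.47 V_DS² − 14.35 V_DS + 5.12 = 0, giving V_DS = 0.426 V (the root below V_ov).
I_D = (5.12 − 0.426) / 1.83 = 2.57 mA.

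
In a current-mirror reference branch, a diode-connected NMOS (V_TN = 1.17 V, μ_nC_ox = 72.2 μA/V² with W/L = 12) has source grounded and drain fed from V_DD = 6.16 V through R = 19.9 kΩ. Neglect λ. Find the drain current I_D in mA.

With gate tied to drain, V_GS = V_DS ≥ V_GS − V_TN, so the device is in saturation.
k_n = μ_nC_ox · (W/L) = 0.8664 mA/V².
KCL at the drain: ½ k_n (V_GS − V_TN)² = (V_DD − V_GS)/R.
Let x = V_GS − 1.17. Then 8.62 x² + x − 4.99 = 0, giving x = 0.705 V (positive root), so V_GS = 1.88 V.
I_D = (V_DD − V_GS)/R = (6.16 − 1.88) / 19.9 = 0.215 mA.

I_D = 0.215 mA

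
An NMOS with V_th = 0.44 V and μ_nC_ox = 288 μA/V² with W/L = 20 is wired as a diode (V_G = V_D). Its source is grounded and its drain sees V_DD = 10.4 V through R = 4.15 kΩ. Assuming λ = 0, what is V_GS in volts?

V_GS = 1.31 V

With gate tied to drain, V_GS = V_DS ≥ V_GS − V_th, so the device is in saturation.
k_n = μ_nC_ox · (W/L) = 5.76 mA/V².
KCL at the drain: ½ k_n (V_GS − V_th)² = (V_DD − V_GS)/R.
Let x = V_GS − 0.44. Then 12 x² + x − 9.96 = 0, giving x = 0.872 V (positive root), so V_GS = 1.31 V.
I_D = (V_DD − V_GS)/R = (10.4 − 1.31) / 4.15 = 2.19 mA.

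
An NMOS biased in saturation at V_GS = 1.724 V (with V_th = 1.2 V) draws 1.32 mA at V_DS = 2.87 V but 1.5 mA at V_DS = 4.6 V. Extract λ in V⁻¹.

λ = 0.102 V⁻¹

With V_GS fixed, I_D ∝ (1 + λ V_DS) in saturation, so I_D2/I_D1 = (1 + λ V_DS2)/(1 + λ V_DS1).
1.5/1.32 = 1.136 = (1 + 4.6 λ)/(1 + 2.87 λ).
Solving: λ (I_D1 V_DS2 − I_D2 V_DS1) = I_D2 − I_D1, so λ = (1.5 − 1.32) / (1.32 × 4.6 − 1.5 × 2.87) = 0.18 / 1.77 = 0.102 V⁻¹.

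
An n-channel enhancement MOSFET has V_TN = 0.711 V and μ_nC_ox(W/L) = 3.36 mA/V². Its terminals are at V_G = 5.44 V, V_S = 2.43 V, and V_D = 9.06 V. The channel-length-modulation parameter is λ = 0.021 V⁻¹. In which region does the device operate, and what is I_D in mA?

V_GS = V_G − V_S = 5.44 − 2.43 = 3.01 V; V_DS = V_D − V_S = 9.06 − 2.43 = 6.63 V.
V_ov = V_GS − V_TN = 3.01 − 0.711 = 2.3 V.
Since V_DS = 6.63 V ≥ V_ov = 2.3 V, the device is in saturation.
I_D = ½ k_n V_ov² (1 + λ V_DS) = 0.5 × 3.36 × 2.3² × (1 + 0.021 × 6.63) = 10.1 mA.

Saturation; I_D = 10.1 mA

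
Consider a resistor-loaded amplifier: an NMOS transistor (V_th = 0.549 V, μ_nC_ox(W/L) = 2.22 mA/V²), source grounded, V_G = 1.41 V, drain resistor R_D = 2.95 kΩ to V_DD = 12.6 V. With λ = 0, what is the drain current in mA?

I_D = 0.823 mA

V_GS = V_G = 1.41 V, so V_ov = 1.41 − 0.549 = 0.861 V.
Assume saturation: I_D = ½ k_n V_ov² = 0.5 × 2.22 × 0.861² = 0.823 mA, giving V_DS = V_DD − I_D R_D = 12.6 − 0.823 × 2.95 = 10.2 V.
V_DS = 10.2 V ≥ V_ov = 0.861 V, confirming saturation.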